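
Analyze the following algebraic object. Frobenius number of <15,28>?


gcd(15,28)=1 => F=ab-a-b=15*28-15-28=420-43=377


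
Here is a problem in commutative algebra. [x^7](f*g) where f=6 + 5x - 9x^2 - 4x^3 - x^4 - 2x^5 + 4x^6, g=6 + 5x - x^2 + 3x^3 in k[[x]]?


[x^7] = sum a_i*b_j, i+j=7
  -1*3=-3
  -2*-1=2
  4*5=20
Sum=19


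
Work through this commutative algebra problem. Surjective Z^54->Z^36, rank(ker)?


rank(ker) = 54-36 = 18


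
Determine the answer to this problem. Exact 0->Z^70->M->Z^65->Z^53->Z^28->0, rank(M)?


Alt sum=0:
(-1)^0*70 + (-1)^1*? + (-1)^2*65 + (-1)^3*53 + (-1)^4*28=0
rank(M)=110


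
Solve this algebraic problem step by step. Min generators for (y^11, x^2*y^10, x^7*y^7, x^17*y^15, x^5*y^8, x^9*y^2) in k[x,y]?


Remove redundant (divisible by others).
x^17*y^15 redundant.
Min: x^9*y^2, x^7*y^7, x^5*y^8, x^2*y^10, y^11
Count=5


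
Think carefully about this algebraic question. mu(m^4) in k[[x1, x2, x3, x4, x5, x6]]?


C(n+d-1,d)=C(9,4)=126


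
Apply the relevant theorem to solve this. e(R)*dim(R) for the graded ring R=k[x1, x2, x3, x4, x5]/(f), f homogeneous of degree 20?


e(R)=deg(f)=20, dim(R)=5-1=4
e*dim=20*4=80


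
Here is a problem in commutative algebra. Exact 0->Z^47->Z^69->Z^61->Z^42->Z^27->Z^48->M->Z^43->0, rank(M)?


Alt sum=0:
(-1)^0*47 + (-1)^1*69 + (-1)^2*61 + (-1)^3*42 + (-1)^4*27 + (-1)^5*48 + (-1)^6*? + (-1)^7*43=0
rank(M)=67


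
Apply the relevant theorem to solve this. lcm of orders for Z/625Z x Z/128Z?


Exponent = lcm of the cyclic orders; pairwise coprime => product.
5^4*2^7=625*128=80000


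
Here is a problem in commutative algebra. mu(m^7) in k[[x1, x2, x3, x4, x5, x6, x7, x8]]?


C(n+d-1,d)=C(14,7)=3432


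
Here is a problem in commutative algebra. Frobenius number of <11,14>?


gcd(11,14)=1 => F=ab-a-b=11*14-11-14=154-25=129


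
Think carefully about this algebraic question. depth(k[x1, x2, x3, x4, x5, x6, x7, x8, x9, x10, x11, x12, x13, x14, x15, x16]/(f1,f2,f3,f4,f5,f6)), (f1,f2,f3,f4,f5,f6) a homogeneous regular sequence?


depth(R)=16
depth(R/I)=16-6=10


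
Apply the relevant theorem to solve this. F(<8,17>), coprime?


gcd(8,17)=1 => F=ab-a-b=8*17-8-17=136-25=111


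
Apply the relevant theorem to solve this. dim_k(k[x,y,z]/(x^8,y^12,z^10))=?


Basis: x^iy^jz^k, i<8,j<12,k<10
8*12*10=960


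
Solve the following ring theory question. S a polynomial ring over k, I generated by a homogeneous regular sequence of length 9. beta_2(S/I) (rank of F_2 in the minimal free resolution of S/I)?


Regular sequence => Koszul complex is the minimal free resolution.
Syz_1 minimally generated by Koszul relations f_i*e_j - f_j*e_i (i<j): mu(Syz_1) = beta_2 = C(m,2) = m(m-1)/2
m=9
9*8/2 = 36


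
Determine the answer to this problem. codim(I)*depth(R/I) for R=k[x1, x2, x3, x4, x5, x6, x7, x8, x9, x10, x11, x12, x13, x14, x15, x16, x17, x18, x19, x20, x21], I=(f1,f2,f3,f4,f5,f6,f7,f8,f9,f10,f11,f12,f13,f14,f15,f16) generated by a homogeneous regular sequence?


codim=16, depth=dim(R/I)=21-16=5
Product=16*5=80


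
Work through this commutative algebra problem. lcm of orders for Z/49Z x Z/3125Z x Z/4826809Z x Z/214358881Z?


Exponent = lcm of the cyclic orders; pairwise coprime => product.
7^2*5^5*13^6*11^8=49*3125*4826809*214358881=158433748206236628125


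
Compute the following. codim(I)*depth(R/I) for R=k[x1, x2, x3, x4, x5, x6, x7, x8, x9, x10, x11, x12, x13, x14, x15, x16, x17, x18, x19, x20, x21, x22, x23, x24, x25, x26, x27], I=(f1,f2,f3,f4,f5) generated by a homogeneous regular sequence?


codim=5, depth=dim(R/I)=27-5=22
Product=5*22=110


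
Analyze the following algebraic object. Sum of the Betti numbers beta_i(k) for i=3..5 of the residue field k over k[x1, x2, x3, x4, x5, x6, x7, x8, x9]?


Koszul resolution: beta_i(k)=C(n,i), n=9
C(9,3)=84, C(9,4)=126, C(9,5)=126
Sum=336


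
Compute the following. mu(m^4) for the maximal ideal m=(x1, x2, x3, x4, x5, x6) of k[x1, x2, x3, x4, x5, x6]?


Graded Nakayama: mu(m^d) = dim_k (m^d/m^(d+1)) = #degree-4 monomials in 6 vars
C(n+d-1,d)=C(9,4)=126


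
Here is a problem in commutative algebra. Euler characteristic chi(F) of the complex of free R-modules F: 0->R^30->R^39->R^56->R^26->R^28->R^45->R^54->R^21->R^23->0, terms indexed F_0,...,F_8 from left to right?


chi = sum (-1)^i * rank:
(-1)^0*30=30
(-1)^1*39=-39
(-1)^2*56=56
(-1)^3*26=-26
(-1)^4*28=28
(-1)^5*45=-45
(-1)^6*54=54
(-1)^7*21=-21
(-1)^8*23=23
chi=60


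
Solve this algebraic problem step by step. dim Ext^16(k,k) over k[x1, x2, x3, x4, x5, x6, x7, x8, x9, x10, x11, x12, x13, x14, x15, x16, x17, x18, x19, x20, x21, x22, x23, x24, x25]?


C(n,i)=C(25,16)=2042975


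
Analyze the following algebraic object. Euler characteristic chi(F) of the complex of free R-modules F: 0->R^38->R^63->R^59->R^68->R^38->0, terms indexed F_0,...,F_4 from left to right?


chi = sum (-1)^i * rank:
(-1)^0*38=38
(-1)^1*63=-63
(-1)^2*59=59
(-1)^3*68=-68
(-1)^4*38=38
chi=4


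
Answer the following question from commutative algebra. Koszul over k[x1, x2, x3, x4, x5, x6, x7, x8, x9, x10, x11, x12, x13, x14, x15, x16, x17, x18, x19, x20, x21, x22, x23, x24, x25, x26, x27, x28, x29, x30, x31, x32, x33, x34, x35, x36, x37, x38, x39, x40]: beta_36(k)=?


C(n,i)=C(40,36)=91390


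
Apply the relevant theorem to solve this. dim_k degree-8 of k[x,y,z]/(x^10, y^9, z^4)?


Need i<10, j<9, k<4 with i+j+k=8.
For each i, j ranges over max(0,8-i-3)..min(8,8-i):
  i=0: j in [5,8] -> 4
  i=1: j in [4,7] -> 4
  i=2: j in [3,6] -> 4
  i=3: j in [2,5] -> 4
  i=4: j in [1,4] -> 4
  i=5: j in [0,3] -> 4
  i=6: j in [0,2] -> 3
  i=7: j in [0,1] -> 2
  i=8: j in [0,0] -> 1
H(8) = 4+4+4+4+4+4+3+2+1 = 30


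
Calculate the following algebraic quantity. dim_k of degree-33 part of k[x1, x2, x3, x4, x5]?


C(d+n-1,n-1)=C(37,4)=66045


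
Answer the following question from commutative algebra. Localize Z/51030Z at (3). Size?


3-primary part: 51030=3^6*70
Size=3^6=729


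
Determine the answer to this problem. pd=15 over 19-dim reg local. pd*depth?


pd+depth=19
depth=19-15=4
pd*depth=15*4=60


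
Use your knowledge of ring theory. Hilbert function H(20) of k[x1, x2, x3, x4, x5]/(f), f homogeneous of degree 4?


C(24,4)-C(20,4)=10626-4845=5781


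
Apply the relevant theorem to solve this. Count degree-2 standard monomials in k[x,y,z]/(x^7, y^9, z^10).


Need i<7, j<9, k<10 with i+j+k=2.
For each i, j ranges over max(0,2-i-9)..min(8,2-i):
  i=0: j in [0,2] -> 3
  i=1: j in [0,1] -> 2
  i=2: j in [0,0] -> 1
H(2) = 3+2+1 = 6


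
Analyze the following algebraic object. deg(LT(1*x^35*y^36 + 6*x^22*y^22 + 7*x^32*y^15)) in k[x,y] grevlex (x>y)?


LT: 1*x^35*y^36
deg_x=35, deg_y=36
Total=35+36=71


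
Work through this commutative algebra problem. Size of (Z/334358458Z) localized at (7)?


7-primary part: 334358458=7^8*58
Size=7^8=5764801


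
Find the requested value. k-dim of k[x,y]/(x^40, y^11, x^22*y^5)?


k[x,y]/I, I = (x^40, y^11, x^22*y^5)
Rect: 40x11=440. Corner: (40-22)x(11-5)=108.
dim = 440-108 = 332


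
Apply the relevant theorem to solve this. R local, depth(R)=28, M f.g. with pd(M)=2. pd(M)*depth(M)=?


pd+depth=28
depth=28-2=26
pd*depth=2*26=52


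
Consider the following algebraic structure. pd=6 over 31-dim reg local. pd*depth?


pd+depth=31
depth=31-6=25
pd*depth=6*25=150


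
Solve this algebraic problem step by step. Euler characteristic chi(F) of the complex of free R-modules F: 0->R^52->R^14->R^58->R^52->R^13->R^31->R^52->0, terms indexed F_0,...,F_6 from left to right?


chi = sum (-1)^i * rank:
(-1)^0*52=52
(-1)^1*14=-14
(-1)^2*58=58
(-1)^3*52=-52
(-1)^4*13=13
(-1)^5*31=-31
(-1)^6*52=52
chi=78


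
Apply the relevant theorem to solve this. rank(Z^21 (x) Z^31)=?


rank(M(x)N) = rank(M)*rank(N)
21*31 = 651


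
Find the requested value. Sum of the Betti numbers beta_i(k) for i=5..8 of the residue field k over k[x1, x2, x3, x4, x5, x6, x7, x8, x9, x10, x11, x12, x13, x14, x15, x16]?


Koszul resolution: beta_i(k)=C(n,i), n=16
C(16,5)=4368, C(16,6)=8008, C(16,7)=11440, C(16,8)=12870
Sum=36686


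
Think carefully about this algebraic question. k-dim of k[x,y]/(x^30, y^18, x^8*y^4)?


k[x,y]/I, I = (x^30, y^18, x^8*y^4)
Rect: 30x18=540. Corner: (30-8)x(18-4)=308.
dim = 540-308 = 232


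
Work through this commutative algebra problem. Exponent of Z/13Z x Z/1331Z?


Exponent = lcm of the cyclic orders; pairwise coprime => product.
13^1*11^3=13*1331=17303


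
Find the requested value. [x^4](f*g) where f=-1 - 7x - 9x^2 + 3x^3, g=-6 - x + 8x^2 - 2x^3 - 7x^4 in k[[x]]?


[x^4] = sum a_i*b_j, i+j=4
  -1*-7=7
  -7*-2=14
  -9*8=-72
  3*-1=-3
Sum=-54


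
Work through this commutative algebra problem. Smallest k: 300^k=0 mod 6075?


300^k mod 6075:
k=1: 300
k=2: 4950
k=3: 2700
k=4: 2025
k=5: 0
First zero at k = 5


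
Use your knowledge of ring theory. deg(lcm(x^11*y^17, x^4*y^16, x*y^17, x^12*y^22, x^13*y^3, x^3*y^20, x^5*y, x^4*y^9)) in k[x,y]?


lcm = componentwise max:
x: max(11,4,1,12,13,3,5,4)=13
y: max(17,16,17,22,3,20,1,9)=22
Total=13+22=35


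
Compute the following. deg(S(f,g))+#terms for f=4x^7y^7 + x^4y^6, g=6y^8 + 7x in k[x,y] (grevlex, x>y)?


LT(f)=4x^7y^7, LT(g)=6y^8
lcm(LM)=x^7y^8
S(f,g) (scaled by 24 to clear denominators) = 6y*f - 4x^7*g = 6x^4y^7 - 28x^8
2 terms, deg 11.
11+2=13


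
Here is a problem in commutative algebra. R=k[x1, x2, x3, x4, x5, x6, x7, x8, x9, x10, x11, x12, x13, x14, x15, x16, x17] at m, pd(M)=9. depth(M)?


pd+depth=depth(R)=17
depth=17-9=8


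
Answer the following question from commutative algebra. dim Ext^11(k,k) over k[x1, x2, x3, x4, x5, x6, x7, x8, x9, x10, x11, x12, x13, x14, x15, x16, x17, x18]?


C(n,i)=C(18,11)=31824


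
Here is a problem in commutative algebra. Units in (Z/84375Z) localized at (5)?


Local ring = Z/3125Z.
phi(3125) = 5^4*(5-1) = 2500


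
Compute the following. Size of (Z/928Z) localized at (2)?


2-primary part: 928=2^5*29
Size=2^5=32


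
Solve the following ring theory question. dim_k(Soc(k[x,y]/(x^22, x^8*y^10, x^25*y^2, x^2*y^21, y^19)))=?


Socle = ann(m) = span of standard monomials u with x*u, y*u in I (staircase corners).
Redundant generators: x^25*y^2, x^2*y^21
Minimal generators: x^22, x^8*y^10, y^19
Corners: x^7y^18, x^21y^9
Socle dim=2


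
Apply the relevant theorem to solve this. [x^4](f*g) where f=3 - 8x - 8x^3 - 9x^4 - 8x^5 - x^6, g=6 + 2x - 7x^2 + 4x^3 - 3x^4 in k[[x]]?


[x^4] = sum a_i*b_j, i+j=4
  3*-3=-9
  -8*4=-32
  -8*2=-16
  -9*6=-54
Sum=-111


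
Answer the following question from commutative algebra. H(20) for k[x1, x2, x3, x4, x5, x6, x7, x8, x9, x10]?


C(d+n-1,n-1)=C(29,9)=10015005


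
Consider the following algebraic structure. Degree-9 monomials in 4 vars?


C(d+n-1,n-1)=C(12,3)=220


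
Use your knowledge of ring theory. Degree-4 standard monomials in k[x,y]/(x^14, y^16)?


k[x,y], I = (x^14, y^16), d = 4
Need i < 14 and d-i < 16.
Range: 0 <= i <= 4.
H(4) = 5


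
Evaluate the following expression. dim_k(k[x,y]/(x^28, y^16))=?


Basis: x^i*y^j, i<28, j<16
28*16=448


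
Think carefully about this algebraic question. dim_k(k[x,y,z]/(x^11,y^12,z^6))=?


Basis: x^iy^jz^k, i<11,j<12,k<6
11*12*6=792


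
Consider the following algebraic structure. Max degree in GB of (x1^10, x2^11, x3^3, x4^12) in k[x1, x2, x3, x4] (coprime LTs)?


Pure powers, coprime LTs => already GB.
Degrees: 10, 11, 3, 12
Max=12


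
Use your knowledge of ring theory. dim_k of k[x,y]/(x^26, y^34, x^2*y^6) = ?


k[x,y]/I, I = (x^26, y^34, x^2*y^6)
Rect: 26x34=884. Corner: (26-2)x(34-6)=672.
dim = 884-672 = 212


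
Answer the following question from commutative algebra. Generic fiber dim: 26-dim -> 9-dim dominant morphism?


dim(fiber)=dim(X)-dim(Y)=26-9=17


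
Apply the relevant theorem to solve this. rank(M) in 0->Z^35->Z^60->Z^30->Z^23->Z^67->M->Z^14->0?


Alt sum=0:
(-1)^0*35 + (-1)^1*60 + (-1)^2*30 + (-1)^3*23 + (-1)^4*67 + (-1)^5*? + (-1)^6*14=0
rank(M)=63


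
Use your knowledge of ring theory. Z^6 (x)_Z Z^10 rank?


rank(M(x)N) = rank(M)*rank(N)
6*10 = 60


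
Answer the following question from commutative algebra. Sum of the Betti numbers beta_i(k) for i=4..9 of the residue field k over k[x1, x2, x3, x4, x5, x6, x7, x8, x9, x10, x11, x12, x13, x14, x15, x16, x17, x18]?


Koszul resolution: beta_i(k)=C(n,i), n=18
C(18,4)=3060, C(18,5)=8568, C(18,6)=18564, C(18,7)=31824, C(18,8)=43758, C(18,9)=48620
Sum=154394


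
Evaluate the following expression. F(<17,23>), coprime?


gcd(17,23)=1 => F=ab-a-b=17*23-17-23=391-40=351


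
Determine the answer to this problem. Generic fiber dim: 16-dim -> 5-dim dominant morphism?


dim(fiber)=dim(X)-dim(Y)=16-5=11


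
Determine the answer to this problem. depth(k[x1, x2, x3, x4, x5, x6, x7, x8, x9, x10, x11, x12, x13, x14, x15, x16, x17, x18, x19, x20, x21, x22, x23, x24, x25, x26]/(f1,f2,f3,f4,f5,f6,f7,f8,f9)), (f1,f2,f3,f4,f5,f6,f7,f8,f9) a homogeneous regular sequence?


depth(R)=26
depth(R/I)=26-9=17


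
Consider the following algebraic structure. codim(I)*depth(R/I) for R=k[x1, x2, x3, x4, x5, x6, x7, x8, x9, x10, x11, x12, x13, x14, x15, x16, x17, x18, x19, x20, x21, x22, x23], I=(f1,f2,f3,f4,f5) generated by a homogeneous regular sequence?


codim=5, depth=dim(R/I)=23-5=18
Product=5*18=90


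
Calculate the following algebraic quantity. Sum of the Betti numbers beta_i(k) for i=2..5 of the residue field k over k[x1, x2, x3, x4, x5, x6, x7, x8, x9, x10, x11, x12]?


Koszul resolution: beta_i(k)=C(n,i), n=12
C(12,2)=66, C(12,3)=220, C(12,4)=495, C(12,5)=792
Sum=1573


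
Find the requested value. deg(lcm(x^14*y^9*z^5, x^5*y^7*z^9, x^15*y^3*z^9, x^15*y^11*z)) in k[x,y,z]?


lcm = componentwise max:
x: max(14,5,15,15)=15
y: max(9,7,3,11)=11
z: max(5,9,9,1)=9
Total=15+11+9=35


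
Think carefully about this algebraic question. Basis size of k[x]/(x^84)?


Basis: 1,x,...,x^83
dim=84


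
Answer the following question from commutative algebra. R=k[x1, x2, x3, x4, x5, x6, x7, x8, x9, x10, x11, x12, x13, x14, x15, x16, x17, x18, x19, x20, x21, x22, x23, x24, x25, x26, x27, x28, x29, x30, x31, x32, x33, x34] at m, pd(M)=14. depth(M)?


pd+depth=depth(R)=34
depth=34-14=20


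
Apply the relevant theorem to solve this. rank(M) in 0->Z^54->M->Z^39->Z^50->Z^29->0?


Alt sum=0:
(-1)^0*54 + (-1)^1*? + (-1)^2*39 + (-1)^3*50 + (-1)^4*29=0
rank(M)=72


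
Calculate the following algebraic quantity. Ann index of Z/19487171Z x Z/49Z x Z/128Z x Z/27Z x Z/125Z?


Exponent = lcm of the cyclic orders; pairwise coprime => product.
11^7*7^2*2^7*3^3*5^3=19487171*49*128*27*125=412504435728000


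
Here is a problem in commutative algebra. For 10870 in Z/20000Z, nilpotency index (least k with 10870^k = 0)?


10870^k mod 20000:
k=1: 10870
k=2: 16900
k=3: 3000
k=4: 10000
k=5: 0
First zero at k = 5


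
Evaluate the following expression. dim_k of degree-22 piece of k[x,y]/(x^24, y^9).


k[x,y], I = (x^24, y^9), d = 22
Need i < 24 and d-i < 9.
Range: 14 <= i <= 22.
H(22) = 9


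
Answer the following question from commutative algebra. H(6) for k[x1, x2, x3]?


C(d+n-1,n-1)=C(8,2)=28


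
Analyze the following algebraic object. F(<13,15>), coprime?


gcd(13,15)=1 => F=ab-a-b=13*15-13-15=195-28=167


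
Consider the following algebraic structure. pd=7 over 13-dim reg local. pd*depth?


pd+depth=13
depth=13-7=6
pd*depth=7*6=42


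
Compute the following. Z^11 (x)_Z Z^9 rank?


rank(M(x)N) = rank(M)*rank(N)
11*9 = 99


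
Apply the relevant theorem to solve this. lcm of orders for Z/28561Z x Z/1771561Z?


Exponent = lcm of the cyclic orders; pairwise coprime => product.
13^4*11^6=28561*1771561=50597553721


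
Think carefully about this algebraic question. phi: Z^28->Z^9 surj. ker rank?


rank(ker) = 28-9 = 19


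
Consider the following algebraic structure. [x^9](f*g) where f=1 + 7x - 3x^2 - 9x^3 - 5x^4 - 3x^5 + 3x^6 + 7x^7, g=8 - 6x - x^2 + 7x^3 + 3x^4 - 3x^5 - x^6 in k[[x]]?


[x^9] = sum a_i*b_j, i+j=9
  -9*-1=9
  -5*-3=15
  -3*3=-9
  3*7=21
  7*-1=-7
Sum=29


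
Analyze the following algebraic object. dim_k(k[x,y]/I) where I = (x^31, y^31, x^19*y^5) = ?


k[x,y]/I, I = (x^31, y^31, x^19*y^5)
Rect: 31x31=961. Corner: (31-19)x(31-5)=312.
dim = 961-312 = 649


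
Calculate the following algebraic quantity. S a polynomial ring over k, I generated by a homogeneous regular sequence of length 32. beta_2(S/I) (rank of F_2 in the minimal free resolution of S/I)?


Regular sequence => Koszul complex is the minimal free resolution.
Syz_1 minimally generated by Koszul relations f_i*e_j - f_j*e_i (i<j): mu(Syz_1) = beta_2 = C(m,2) = m(m-1)/2
m=32
32*31/2 = 496


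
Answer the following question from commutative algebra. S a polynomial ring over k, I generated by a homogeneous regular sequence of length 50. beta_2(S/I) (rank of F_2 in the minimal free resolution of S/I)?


Regular sequence => Koszul complex is the minimal free resolution.
Syz_1 minimally generated by Koszul relations f_i*e_j - f_j*e_i (i<j): mu(Syz_1) = beta_2 = C(m,2) = m(m-1)/2
m=50
50*49/2 = 1225


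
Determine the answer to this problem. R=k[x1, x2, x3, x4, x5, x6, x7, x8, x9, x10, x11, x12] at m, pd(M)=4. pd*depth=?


pd+depth=12
depth=12-4=8
pd*depth=4*8=32


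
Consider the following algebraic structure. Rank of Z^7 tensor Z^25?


rank(M(x)N) = rank(M)*rank(N)
7*25 = 175


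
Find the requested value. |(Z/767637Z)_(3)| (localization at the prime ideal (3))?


3-primary part: 767637=3^10*13
Size=3^10=59049


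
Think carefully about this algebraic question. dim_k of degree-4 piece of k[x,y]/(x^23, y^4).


k[x,y], I = (x^23, y^4), d = 4
Need i < 23 and d-i < 4.
Range: 1 <= i <= 4.
H(4) = 4


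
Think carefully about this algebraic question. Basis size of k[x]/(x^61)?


Basis: 1,x,...,x^60
dim=61


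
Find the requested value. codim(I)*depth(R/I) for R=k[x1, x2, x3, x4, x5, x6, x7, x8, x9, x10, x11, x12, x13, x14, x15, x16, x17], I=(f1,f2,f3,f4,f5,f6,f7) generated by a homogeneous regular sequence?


codim=7, depth=dim(R/I)=17-7=10
Product=7*10=70


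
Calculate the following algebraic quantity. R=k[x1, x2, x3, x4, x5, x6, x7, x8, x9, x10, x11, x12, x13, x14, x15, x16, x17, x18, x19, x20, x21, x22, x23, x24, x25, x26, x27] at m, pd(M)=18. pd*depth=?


pd+depth=27
depth=27-18=9
pd*depth=18*9=162


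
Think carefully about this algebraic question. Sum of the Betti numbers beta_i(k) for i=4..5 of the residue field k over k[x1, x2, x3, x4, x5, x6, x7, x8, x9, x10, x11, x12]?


Koszul resolution: beta_i(k)=C(n,i), n=12
C(12,4)=495, C(12,5)=792
Sum=1287


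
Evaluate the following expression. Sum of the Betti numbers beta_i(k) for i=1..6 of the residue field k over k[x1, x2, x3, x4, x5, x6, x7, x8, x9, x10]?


Koszul resolution: beta_i(k)=C(n,i), n=10
C(10,1)=10, C(10,2)=45, C(10,3)=120, C(10,4)=210, C(10,5)=252, C(10,6)=210
Sum=847


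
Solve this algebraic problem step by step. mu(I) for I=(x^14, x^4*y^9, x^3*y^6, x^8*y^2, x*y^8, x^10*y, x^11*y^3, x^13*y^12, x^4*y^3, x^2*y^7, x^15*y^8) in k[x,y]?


Remove redundant (divisible by others).
x^11*y^3 redundant.
x^4*y^9 redundant.
x^13*y^12 redundant.
x^15*y^8 redundant.
Min: x^14, x^10*y, x^8*y^2, x^4*y^3, x^3*y^6, x^2*y^7, x*y^8
Count=7


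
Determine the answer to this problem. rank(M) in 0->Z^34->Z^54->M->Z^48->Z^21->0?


Alt sum=0:
(-1)^0*34 + (-1)^1*54 + (-1)^2*? + (-1)^3*48 + (-1)^4*21=0
rank(M)=47


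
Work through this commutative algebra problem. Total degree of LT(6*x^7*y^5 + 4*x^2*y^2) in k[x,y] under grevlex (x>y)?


LT: 6*x^7*y^5
deg_x=7, deg_y=5
Total=7+5=12


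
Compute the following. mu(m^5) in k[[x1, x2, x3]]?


C(n+d-1,d)=C(7,5)=21


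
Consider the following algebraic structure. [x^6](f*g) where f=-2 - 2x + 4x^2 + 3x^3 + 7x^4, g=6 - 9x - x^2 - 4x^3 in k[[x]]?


[x^6] = sum a_i*b_j, i+j=6
  3*-4=-12
  7*-1=-7
Sum=-19


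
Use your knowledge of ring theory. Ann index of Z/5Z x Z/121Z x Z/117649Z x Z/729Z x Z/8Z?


Exponent = lcm of the cyclic orders; pairwise coprime => product.
5^1*11^2*7^6*3^6*2^3=5*121*117649*729*8=415108025640


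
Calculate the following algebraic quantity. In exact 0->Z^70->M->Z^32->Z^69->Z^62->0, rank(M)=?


Alt sum=0:
(-1)^0*70 + (-1)^1*? + (-1)^2*32 + (-1)^3*69 + (-1)^4*62=0
rank(M)=95


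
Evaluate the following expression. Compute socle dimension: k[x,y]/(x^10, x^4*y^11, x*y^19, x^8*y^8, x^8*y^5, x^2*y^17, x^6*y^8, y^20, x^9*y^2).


Socle = ann(m) = span of standard monomials u with x*u, y*u in I (staircase corners).
Redundant generators: x^8*y^8
Minimal generators: x^10, x^9*y^2, x^8*y^5, x^6*y^8, x^4*y^11, x^2*y^17, x*y^19, y^20
Corners: y^19, xy^18, x^3y^16, x^5y^10, x^7y^7, x^8y^4, x^9y
Socle dim=7


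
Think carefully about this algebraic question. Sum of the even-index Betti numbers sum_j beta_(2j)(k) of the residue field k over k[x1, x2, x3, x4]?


Koszul resolution: beta_i(k)=C(n,i), n=4
sum_even C(4,i) = 2^(n-1) = 2^3 = 8


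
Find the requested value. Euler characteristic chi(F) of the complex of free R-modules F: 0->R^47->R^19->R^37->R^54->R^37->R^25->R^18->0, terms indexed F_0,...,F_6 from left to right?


chi = sum (-1)^i * rank:
(-1)^0*47=47
(-1)^1*19=-19
(-1)^2*37=37
(-1)^3*54=-54
(-1)^4*37=37
(-1)^5*25=-25
(-1)^6*18=18
chi=41


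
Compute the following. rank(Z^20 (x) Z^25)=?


rank(M(x)N) = rank(M)*rank(N)
20*25 = 500


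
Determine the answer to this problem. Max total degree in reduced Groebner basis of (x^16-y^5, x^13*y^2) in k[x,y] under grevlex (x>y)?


LT(f1)=x^16, LT(f2)=x^13y^2, lcm=x^16y^2
S(f1,f2) = y^2*f1 - x^3*f2 = -y^7
Reduced GB = {f1, f2, y^7}; degrees 16, 15, 7
Max = 16


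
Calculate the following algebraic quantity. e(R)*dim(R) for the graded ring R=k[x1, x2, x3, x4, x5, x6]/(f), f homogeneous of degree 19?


e(R)=deg(f)=19, dim(R)=6-1=5
e*dim=19*5=95


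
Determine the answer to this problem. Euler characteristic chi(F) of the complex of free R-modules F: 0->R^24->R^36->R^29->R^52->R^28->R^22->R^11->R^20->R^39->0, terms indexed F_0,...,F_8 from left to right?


chi = sum (-1)^i * rank:
(-1)^0*24=24
(-1)^1*36=-36
(-1)^2*29=29
(-1)^3*52=-52
(-1)^4*28=28
(-1)^5*22=-22
(-1)^6*11=11
(-1)^7*20=-20
(-1)^8*39=39
chi=1


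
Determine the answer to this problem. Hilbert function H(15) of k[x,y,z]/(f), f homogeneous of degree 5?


C(17,2)-C(12,2)=136-66=70


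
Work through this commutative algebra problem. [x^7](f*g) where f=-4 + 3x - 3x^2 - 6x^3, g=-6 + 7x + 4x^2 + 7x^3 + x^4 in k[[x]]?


[x^7] = sum a_i*b_j, i+j=7
  -6*1=-6
Sum=-6


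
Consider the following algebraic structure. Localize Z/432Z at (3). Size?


3-primary part: 432=3^3*16
Size=3^3=27


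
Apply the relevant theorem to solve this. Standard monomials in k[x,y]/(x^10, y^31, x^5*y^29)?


k[x,y]/I, I = (x^10, y^31, x^5*y^29)
Rect: 10x31=310. Corner: (10-5)x(31-29)=10.
dim = 310-10 = 300


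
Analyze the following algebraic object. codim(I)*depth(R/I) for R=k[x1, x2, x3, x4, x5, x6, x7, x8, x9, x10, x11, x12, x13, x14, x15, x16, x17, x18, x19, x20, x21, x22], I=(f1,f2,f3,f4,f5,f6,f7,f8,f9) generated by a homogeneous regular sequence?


codim=9, depth=dim(R/I)=22-9=13
Product=9*13=117


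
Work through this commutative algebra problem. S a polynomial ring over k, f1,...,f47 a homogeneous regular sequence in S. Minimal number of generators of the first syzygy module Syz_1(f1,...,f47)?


Regular sequence => Koszul complex is the minimal free resolution.
Syz_1 minimally generated by Koszul relations f_i*e_j - f_j*e_i (i<j): mu(Syz_1) = beta_2 = C(m,2) = m(m-1)/2
m=47
47*46/2 = 1081


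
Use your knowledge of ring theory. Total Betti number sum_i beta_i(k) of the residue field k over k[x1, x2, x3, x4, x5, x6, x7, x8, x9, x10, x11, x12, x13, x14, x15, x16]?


Koszul resolution: beta_i(k)=C(n,i), n=16
sum_i C(16,i) = 2^16 = 65536


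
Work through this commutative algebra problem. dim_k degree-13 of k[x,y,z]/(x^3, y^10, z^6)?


Need i<3, j<10, k<6 with i+j+k=13.
For each i, j ranges over max(0,13-i-5)..min(9,13-i):
  i=0: j in [8,9] -> 2
  i=1: j in [7,9] -> 3
  i=2: j in [6,9] -> 4
H(13) = 2+3+4 = 9


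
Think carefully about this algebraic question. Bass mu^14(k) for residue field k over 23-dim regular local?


C(n,i)=C(23,14)=817190


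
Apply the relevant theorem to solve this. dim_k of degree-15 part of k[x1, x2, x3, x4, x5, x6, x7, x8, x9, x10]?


C(d+n-1,n-1)=C(24,9)=1307504


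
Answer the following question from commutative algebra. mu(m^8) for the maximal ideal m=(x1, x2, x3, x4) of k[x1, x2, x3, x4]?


Graded Nakayama: mu(m^d) = dim_k (m^d/m^(d+1)) = #degree-8 monomials in 4 vars
C(n+d-1,d)=C(11,8)=165


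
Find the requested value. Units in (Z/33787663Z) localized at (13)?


Local ring = Z/4826809Z.
phi(4826809) = 13^5*(13-1) = 4455516


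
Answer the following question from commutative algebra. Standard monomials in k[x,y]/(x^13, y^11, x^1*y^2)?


k[x,y]/I, I = (x^13, y^11, x^1*y^2)
Rect: 13x11=143. Corner: (13-1)x(11-2)=108.
dim = 143-108 = 35


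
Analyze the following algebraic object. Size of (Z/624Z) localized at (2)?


2-primary part: 624=2^4*39
Size=2^4=16


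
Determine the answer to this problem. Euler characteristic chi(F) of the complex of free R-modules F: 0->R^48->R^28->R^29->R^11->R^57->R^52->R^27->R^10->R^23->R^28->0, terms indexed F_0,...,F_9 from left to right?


chi = sum (-1)^i * rank:
(-1)^0*48=48
(-1)^1*28=-28
(-1)^2*29=29
(-1)^3*11=-11
(-1)^4*57=57
(-1)^5*52=-52
(-1)^6*27=27
(-1)^7*10=-10
(-1)^8*23=23
(-1)^9*28=-28
chi=55


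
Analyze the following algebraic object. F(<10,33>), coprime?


gcd(10,33)=1 => F=ab-a-b=10*33-10-33=330-43=287


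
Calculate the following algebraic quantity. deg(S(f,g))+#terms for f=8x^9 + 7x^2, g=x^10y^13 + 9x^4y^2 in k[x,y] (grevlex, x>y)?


LT(f)=8x^9, LT(g)=x^10y^13
lcm(LM)=x^10y^13
S(f,g) (scaled by 8 to clear denominators) = xy^13*f - 8*g = 7x^3y^13 - 72x^4y^2
2 terms, deg 16.
16+2=18


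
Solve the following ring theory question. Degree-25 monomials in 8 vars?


C(d+n-1,n-1)=C(32,7)=3365856


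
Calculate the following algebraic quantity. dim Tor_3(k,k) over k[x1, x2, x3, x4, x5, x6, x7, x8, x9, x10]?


Koszul: C(n,i)=C(10,3)=120


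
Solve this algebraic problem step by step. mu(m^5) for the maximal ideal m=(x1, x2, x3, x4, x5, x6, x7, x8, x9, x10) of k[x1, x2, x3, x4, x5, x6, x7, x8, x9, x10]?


Graded Nakayama: mu(m^d) = dim_k (m^d/m^(d+1)) = #degree-5 monomials in 10 vars
C(n+d-1,d)=C(14,5)=2002


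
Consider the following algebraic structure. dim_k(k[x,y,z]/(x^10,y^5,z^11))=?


Basis: x^iy^jz^k, i<10,j<5,k<11
10*5*11=550


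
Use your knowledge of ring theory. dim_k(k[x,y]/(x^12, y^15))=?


Basis: x^i*y^j, i<12, j<15
12*15=180


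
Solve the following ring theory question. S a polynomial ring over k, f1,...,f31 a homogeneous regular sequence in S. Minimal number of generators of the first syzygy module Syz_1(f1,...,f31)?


Regular sequence => Koszul complex is the minimal free resolution.
Syz_1 minimally generated by Koszul relations f_i*e_j - f_j*e_i (i<j): mu(Syz_1) = beta_2 = C(m,2) = m(m-1)/2
m=31
31*30/2 = 465


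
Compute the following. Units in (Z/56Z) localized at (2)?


Local ring = Z/8Z.
phi(8) = 2^2*(2-1) = 4


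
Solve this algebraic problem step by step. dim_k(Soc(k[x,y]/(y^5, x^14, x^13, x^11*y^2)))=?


Socle = ann(m) = span of standard monomials u with x*u, y*u in I (staircase corners).
Redundant generators: x^14
Minimal generators: x^13, x^11*y^2, y^5
Corners: x^10y^4, x^12y
Socle dim=2


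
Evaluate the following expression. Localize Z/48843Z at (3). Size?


3-primary part: 48843=3^6*67
Size=3^6=729


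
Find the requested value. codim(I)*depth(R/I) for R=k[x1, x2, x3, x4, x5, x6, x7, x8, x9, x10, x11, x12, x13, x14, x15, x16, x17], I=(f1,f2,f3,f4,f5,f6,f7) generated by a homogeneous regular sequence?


codim=7, depth=dim(R/I)=17-7=10
Product=7*10=70


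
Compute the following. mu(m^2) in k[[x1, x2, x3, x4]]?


C(n+d-1,d)=C(5,2)=10


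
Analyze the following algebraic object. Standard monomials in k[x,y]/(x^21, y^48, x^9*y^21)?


k[x,y]/I, I = (x^21, y^48, x^9*y^21)
Rect: 21x48=1008. Corner: (21-9)x(48-21)=324.
dim = 1008-324 = 684


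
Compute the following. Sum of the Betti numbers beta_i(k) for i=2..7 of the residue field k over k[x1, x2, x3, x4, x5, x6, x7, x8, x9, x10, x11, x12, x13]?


Koszul resolution: beta_i(k)=C(n,i), n=13
C(13,2)=78, C(13,3)=286, C(13,4)=715, C(13,5)=1287, C(13,6)=1716, C(13,7)=1716
Sum=5798


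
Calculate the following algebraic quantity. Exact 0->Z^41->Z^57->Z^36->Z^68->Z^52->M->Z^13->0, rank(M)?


Alt sum=0:
(-1)^0*41 + (-1)^1*57 + (-1)^2*36 + (-1)^3*68 + (-1)^4*52 + (-1)^5*? + (-1)^6*13=0
rank(M)=17


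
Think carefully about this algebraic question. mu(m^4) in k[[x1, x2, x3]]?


C(n+d-1,d)=C(6,4)=15


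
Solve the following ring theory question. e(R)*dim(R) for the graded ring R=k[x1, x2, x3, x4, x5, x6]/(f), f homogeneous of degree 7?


e(R)=deg(f)=7, dim(R)=6-1=5
e*dim=7*5=35


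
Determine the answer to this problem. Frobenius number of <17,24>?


gcd(17,24)=1 => F=ab-a-b=17*24-17-24=408-41=367


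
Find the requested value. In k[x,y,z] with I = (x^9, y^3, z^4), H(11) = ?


Need i<9, j<3, k<4 with i+j+k=11.
For each i, j ranges over max(0,11-i-3)..min(2,11-i):
  i=0: j in [8,2] -> 0
  i=1: j in [7,2] -> 0
  i=2: j in [6,2] -> 0
  i=3: j in [5,2] -> 0
  i=4: j in [4,2] -> 0
  i=5: j in [3,2] -> 0
  i=6: j in [2,2] -> 1
  i=7: j in [1,2] -> 2
  i=8: j in [0,2] -> 3
H(11) = 0+0+0+0+0+0+1+2+3 = 6


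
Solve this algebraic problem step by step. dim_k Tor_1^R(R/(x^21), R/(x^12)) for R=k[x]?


Tor_1(R/I,R/J)=(I cap J)/IJ=(x^21)/(x^33)
dim=33-21=min(21,12)=12


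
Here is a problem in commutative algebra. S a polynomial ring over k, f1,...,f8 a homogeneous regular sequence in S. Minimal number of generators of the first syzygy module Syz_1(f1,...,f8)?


Regular sequence => Koszul complex is the minimal free resolution.
Syz_1 minimally generated by Koszul relations f_i*e_j - f_j*e_i (i<j): mu(Syz_1) = beta_2 = C(m,2) = m(m-1)/2
m=8
8*7/2 = 28


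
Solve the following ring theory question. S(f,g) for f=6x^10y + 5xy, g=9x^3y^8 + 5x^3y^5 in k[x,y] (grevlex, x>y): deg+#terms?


LT(f)=6x^10y, LT(g)=9x^3y^8
lcm(LM)=x^10y^8
S(f,g) (scaled by 54 to clear denominators) = 9y^7*f - 6x^7*g = -30x^10y^5 + 45xy^8
2 terms, deg 15.
15+2=17


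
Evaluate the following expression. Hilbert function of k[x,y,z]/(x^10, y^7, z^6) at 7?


Need i<10, j<7, k<6 with i+j+k=7.
For each i, j ranges over max(0,7-i-5)..min(6,7-i):
  i=0: j in [2,6] -> 5
  i=1: j in [1,6] -> 6
  i=2: j in [0,5] -> 6
  i=3: j in [0,4] -> 5
  i=4: j in [0,3] -> 4
  i=5: j in [0,2] -> 3
  i=6: j in [0,1] -> 2
  i=7: j in [0,0] -> 1
H(7) = 5+6+6+5+4+3+2+1 = 32


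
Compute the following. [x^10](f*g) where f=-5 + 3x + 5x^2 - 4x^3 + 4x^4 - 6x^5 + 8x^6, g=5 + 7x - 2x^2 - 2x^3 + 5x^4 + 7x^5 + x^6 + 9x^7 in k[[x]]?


[x^10] = sum a_i*b_j, i+j=10
  -4*9=-36
  4*1=4
  -6*7=-42
  8*5=40
Sum=-34


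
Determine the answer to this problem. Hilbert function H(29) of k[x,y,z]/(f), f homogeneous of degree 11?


C(31,2)-C(20,2)=465-190=275


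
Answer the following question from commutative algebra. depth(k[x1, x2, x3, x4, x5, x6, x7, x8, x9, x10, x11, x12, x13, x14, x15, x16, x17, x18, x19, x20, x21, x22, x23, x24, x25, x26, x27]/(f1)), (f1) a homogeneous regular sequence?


depth(R)=27
depth(R/I)=27-1=26


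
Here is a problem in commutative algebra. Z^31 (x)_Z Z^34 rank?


rank(M(x)N) = rank(M)*rank(N)
31*34 = 1054


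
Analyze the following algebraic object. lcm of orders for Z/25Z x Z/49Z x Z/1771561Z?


Exponent = lcm of the cyclic orders; pairwise coprime => product.
5^2*7^2*11^6=25*49*1771561=2170162225


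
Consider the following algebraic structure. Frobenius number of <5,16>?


gcd(5,16)=1 => F=ab-a-b=5*16-5-16=80-21=59


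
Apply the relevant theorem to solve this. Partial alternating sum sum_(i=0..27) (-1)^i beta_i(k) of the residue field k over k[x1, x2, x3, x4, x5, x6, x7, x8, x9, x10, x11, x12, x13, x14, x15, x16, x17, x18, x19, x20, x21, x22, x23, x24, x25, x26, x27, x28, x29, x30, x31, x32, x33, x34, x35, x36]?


Koszul resolution: beta_i(k)=C(n,i), n=36
sum_(i=0..p) (-1)^i C(n,i) = (-1)^p C(n-1,p)
(-1)^27*C(35,27) = (-1)^27*23535820 = -23535820


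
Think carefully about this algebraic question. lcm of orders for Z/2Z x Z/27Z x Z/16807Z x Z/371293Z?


Exponent = lcm of the cyclic orders; pairwise coprime => product.
2^1*3^3*7^5*13^5=2*27*16807*371293=336977358354


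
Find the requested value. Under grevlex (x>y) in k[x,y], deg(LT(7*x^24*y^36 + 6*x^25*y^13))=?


LT: 7*x^24*y^36
deg_x=24, deg_y=36
Total=24+36=60


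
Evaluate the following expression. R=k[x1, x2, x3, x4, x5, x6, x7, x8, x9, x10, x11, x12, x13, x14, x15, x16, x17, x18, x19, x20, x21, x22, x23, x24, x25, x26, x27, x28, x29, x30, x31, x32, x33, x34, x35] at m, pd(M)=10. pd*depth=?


pd+depth=35
depth=35-10=25
pd*depth=10*25=250


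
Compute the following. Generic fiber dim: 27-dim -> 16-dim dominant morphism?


dim(fiber)=dim(X)-dim(Y)=27-16=11


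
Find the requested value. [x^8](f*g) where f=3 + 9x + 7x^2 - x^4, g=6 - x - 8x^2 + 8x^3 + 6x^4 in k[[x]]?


[x^8] = sum a_i*b_j, i+j=8
  -1*6=-6
Sum=-6


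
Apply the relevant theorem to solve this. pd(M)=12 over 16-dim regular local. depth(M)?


pd+depth=depth(R)=16
depth=16-12=4


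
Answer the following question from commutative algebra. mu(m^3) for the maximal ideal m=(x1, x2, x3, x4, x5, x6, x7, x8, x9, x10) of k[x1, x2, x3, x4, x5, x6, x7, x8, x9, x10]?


Graded Nakayama: mu(m^d) = dim_k (m^d/m^(d+1)) = #degree-3 monomials in 10 vars
C(n+d-1,d)=C(12,3)=220


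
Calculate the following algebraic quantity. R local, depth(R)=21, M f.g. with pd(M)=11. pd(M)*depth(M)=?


pd+depth=21
depth=21-11=10
pd*depth=11*10=110


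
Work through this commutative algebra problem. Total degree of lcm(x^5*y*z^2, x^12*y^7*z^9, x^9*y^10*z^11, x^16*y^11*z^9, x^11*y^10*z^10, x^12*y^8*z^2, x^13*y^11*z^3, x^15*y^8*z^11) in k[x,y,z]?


lcm = componentwise max:
x: max(5,12,9,16,11,12,13,15)=16
y: max(1,7,10,11,10,8,11,8)=11
z: max(2,9,11,9,10,2,3,11)=11
Total=16+11+11=38


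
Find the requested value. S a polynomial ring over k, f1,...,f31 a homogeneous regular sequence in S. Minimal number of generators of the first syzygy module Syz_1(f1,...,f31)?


Regular sequence => Koszul complex is the minimal free resolution.
Syz_1 minimally generated by Koszul relations f_i*e_j - f_j*e_i (i<j): mu(Syz_1) = beta_2 = C(m,2) = m(m-1)/2
m=31
31*30/2 = 465


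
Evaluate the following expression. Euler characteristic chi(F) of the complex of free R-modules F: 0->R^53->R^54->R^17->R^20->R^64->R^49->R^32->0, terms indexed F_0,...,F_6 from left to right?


chi = sum (-1)^i * rank:
(-1)^0*53=53
(-1)^1*54=-54
(-1)^2*17=17
(-1)^3*20=-20
(-1)^4*64=64
(-1)^5*49=-49
(-1)^6*32=32
chi=43


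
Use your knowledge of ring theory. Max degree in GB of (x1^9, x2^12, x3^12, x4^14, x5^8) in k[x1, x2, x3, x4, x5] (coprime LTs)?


Pure powers, coprime LTs => already GB.
Degrees: 9, 12, 12, 14, 8
Max=14


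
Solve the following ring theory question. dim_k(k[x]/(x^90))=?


Basis: 1,x,...,x^89
dim=90


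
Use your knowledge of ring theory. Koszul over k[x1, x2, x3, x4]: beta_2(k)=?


C(n,i)=C(4,2)=6


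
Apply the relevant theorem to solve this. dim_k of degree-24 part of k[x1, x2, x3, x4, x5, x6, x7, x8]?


C(d+n-1,n-1)=C(31,7)=2629575


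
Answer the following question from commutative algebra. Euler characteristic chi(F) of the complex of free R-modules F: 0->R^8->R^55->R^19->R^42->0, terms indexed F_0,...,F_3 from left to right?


chi = sum (-1)^i * rank:
(-1)^0*8=8
(-1)^1*55=-55
(-1)^2*19=19
(-1)^3*42=-42
chi=-70


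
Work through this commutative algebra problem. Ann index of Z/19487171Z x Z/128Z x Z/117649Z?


Exponent = lcm of the cyclic orders; pairwise coprime => product.
11^7*2^7*7^6=19487171*128*117649=293458711165312


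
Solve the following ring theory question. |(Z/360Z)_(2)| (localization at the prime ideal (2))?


2-primary part: 360=2^3*45
Size=2^3=8


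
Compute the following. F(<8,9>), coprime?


gcd(8,9)=1 => F=ab-a-b=8*9-8-9=72-17=55


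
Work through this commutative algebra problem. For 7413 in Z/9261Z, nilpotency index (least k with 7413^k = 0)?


7413^k mod 9261:
k=1: 7413
k=2: 7056
k=3: 0
First zero at k = 3


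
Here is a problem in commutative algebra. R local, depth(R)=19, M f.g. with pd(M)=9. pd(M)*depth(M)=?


pd+depth=19
depth=19-9=10
pd*depth=9*10=90


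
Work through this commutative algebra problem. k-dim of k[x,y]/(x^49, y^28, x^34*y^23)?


k[x,y]/I, I = (x^49, y^28, x^34*y^23)
Rect: 49x28=1372. Corner: (49-34)x(28-23)=75.
dim = 1372-75 = 1297


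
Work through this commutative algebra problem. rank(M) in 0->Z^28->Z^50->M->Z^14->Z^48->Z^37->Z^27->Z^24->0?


Alt sum=0:
(-1)^0*28 + (-1)^1*50 + (-1)^2*? + (-1)^3*14 + (-1)^4*48 + (-1)^5*37 + (-1)^6*27 + (-1)^7*24=0
rank(M)=22


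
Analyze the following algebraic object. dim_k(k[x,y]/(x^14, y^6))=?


Basis: x^i*y^j, i<14, j<6
14*6=84


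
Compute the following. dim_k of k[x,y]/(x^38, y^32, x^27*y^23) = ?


k[x,y]/I, I = (x^38, y^32, x^27*y^23)
Rect: 38x32=1216. Corner: (38-27)x(32-23)=99.
dim = 1216-99 = 1117


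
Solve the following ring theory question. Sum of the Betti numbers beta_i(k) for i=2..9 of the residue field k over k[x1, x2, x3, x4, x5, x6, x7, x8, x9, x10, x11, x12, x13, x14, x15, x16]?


Koszul resolution: beta_i(k)=C(n,i), n=16
C(16,2)=120, C(16,3)=560, C(16,4)=1820, C(16,5)=4368, C(16,6)=8008, C(16,7)=11440, C(16,8)=12870, C(16,9)=11440
Sum=50626


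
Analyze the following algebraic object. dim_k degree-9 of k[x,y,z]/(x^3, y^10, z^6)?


Need i<3, j<10, k<6 with i+j+k=9.
For each i, j ranges over max(0,9-i-5)..min(9,9-i):
  i=0: j in [4,9] -> 6
  i=1: j in [3,8] -> 6
  i=2: j in [2,7] -> 6
H(9) = 6+6+6 = 18


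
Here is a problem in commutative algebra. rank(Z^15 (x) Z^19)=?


rank(M(x)N) = rank(M)*rank(N)
15*19 = 285


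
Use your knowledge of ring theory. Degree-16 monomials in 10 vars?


C(d+n-1,n-1)=C(25,9)=2042975


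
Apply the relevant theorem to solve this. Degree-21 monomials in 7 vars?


C(d+n-1,n-1)=C(27,6)=296010


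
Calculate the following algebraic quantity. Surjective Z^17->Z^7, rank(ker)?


rank(ker) = 17-7 = 10


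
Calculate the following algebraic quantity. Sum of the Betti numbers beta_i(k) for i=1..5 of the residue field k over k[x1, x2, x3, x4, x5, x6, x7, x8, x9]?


Koszul resolution: beta_i(k)=C(n,i), n=9
C(9,1)=9, C(9,2)=36, C(9,3)=84, C(9,4)=126, C(9,5)=126
Sum=381


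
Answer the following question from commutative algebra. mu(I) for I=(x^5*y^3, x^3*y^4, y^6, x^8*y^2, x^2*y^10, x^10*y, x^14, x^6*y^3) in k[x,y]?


Remove redundant (divisible by others).
x^6*y^3 redundant.
x^2*y^10 redundant.
Min: x^14, x^10*y, x^8*y^2, x^5*y^3, x^3*y^4, y^6
Count=6


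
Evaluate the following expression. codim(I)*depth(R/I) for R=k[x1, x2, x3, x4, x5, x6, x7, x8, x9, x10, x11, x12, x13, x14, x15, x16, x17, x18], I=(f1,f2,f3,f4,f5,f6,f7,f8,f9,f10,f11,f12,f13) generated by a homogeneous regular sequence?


codim=13, depth=dim(R/I)=18-13=5
Product=13*5=65


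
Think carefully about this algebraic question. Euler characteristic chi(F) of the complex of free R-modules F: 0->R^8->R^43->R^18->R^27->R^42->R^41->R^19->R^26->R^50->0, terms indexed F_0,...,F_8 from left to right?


chi = sum (-1)^i * rank:
(-1)^0*8=8
(-1)^1*43=-43
(-1)^2*18=18
(-1)^3*27=-27
(-1)^4*42=42
(-1)^5*41=-41
(-1)^6*19=19
(-1)^7*26=-26
(-1)^8*50=50
chi=0
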